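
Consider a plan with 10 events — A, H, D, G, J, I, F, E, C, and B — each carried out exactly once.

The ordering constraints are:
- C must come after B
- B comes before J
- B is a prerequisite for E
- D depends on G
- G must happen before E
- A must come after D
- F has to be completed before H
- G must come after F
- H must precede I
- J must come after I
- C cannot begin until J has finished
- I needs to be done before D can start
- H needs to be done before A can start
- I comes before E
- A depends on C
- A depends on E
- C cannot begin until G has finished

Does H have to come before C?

Following the dependencies: H → I → J → C.
Hence H necessarily comes before C.

Yes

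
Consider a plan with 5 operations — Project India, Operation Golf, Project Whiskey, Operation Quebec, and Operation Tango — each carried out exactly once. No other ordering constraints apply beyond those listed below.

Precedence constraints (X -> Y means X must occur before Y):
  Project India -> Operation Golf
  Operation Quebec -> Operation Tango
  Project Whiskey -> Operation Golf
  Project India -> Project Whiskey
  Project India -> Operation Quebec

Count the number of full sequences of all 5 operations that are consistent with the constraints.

Project India is the only operation with nothing required before it, so every ordering starts there.
Enumerating by repeatedly choosing an available operation (one whose prerequisites are all placed) gives 6 distinct complete orderings.

6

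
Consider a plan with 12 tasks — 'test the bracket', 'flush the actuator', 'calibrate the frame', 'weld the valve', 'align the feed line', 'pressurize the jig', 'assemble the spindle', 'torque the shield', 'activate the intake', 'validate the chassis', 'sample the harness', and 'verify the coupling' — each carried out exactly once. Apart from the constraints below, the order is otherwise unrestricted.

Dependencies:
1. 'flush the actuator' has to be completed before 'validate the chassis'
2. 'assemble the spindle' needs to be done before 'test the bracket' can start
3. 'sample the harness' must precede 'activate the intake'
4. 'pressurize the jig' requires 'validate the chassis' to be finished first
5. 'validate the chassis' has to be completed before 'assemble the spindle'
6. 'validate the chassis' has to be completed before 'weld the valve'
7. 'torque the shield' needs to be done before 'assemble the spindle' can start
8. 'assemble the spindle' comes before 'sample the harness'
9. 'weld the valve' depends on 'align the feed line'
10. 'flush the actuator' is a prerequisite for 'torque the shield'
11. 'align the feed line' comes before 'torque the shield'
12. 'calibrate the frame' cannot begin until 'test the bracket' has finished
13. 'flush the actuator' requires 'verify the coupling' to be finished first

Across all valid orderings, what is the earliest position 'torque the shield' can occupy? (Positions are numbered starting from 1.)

4

The tasks that are forced before 'torque the shield', directly or transitively, are 'flush the actuator', 'align the feed line', 'verify the coupling'. That's 3 tasks.
With 3 mandatory predecessors, the earliest 'torque the shield' can sit is position 3+1 = 4, and placing just those 3 first achieves it.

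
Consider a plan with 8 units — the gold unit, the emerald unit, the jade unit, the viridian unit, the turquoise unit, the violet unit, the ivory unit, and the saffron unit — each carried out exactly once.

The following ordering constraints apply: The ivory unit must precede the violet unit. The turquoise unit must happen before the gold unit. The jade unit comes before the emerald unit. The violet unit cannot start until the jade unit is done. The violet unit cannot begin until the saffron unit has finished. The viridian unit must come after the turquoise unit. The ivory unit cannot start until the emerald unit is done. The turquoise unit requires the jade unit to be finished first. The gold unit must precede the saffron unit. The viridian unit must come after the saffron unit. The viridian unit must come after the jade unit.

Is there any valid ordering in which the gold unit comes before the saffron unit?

Every valid ordering already has the gold unit before the saffron unit (the constraints require it), so in particular at least one does.

Yes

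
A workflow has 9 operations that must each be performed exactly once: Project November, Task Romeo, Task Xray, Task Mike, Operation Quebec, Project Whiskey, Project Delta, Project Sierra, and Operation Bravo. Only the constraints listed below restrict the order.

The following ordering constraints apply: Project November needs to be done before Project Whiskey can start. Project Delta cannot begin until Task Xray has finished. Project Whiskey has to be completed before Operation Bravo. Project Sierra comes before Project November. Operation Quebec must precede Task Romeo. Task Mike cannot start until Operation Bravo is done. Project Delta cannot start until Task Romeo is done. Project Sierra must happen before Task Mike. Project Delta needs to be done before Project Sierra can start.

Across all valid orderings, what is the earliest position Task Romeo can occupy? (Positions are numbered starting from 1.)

The only operation forced before Task Romeo (directly or transitively) is Operation Quebec.
With 1 mandatory predecessor, the earliest Task Romeo can sit is position 1+1 = 2, and placing just that one first achieves it.

2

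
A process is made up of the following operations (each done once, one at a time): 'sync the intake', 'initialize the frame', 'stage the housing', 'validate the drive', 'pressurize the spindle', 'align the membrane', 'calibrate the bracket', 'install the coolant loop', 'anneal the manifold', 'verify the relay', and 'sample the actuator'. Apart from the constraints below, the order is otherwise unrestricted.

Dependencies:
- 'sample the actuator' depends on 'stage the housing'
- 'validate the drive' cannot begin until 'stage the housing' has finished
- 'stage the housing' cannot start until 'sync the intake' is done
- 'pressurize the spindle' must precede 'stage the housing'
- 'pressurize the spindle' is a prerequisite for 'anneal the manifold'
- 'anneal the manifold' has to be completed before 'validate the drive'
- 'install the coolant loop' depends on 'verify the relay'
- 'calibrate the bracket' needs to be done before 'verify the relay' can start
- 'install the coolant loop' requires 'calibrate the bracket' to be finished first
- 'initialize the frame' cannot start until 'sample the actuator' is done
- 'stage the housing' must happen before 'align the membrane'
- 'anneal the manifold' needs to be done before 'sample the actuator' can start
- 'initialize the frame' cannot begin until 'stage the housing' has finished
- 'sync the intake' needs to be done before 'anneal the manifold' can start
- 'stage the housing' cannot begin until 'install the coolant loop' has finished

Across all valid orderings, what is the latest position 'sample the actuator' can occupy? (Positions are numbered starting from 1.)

Following the constraints forward from 'sample the actuator', its only required successor is 'initialize the frame'.
So at least 1 operation follows 'sample the actuator', putting 'sample the actuator' no later than position 10. That position is achievable by scheduling everything else first.

10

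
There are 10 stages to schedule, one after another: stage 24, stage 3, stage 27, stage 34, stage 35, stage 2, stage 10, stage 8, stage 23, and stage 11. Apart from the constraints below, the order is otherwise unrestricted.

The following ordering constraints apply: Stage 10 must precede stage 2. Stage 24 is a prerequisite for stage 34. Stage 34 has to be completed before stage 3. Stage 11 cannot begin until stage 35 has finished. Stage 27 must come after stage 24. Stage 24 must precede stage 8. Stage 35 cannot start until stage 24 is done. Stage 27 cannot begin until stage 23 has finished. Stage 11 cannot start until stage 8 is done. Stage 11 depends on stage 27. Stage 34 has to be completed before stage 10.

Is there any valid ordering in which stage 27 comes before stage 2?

Yes

No chain of constraints runs from stage 2 to stage 27, so stage 2 is not required to come first.
That means at least one valid schedule has stage 27 before stage 2.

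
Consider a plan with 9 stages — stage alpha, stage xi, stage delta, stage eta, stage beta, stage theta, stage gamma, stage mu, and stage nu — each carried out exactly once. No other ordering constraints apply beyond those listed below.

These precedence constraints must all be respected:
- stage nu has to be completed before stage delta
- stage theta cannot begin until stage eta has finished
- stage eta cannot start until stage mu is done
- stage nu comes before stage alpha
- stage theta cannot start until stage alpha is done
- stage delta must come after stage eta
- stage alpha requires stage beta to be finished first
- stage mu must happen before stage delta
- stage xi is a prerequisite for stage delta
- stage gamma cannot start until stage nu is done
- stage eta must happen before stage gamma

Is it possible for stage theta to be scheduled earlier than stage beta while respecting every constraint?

There is a dependency chain stage beta → stage alpha → stage theta, so stage theta always comes after stage beta.
Hence stage theta can never be scheduled before stage beta.

No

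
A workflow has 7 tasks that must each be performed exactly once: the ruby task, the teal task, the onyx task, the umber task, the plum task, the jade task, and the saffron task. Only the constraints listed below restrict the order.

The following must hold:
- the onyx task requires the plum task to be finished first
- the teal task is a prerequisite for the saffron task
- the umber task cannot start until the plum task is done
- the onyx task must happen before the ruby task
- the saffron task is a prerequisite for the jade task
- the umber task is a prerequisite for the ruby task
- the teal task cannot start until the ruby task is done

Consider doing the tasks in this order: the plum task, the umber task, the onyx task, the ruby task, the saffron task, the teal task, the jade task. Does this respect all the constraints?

The sequence places the saffron task ahead of the teal task.
But one of the constraints requires the teal task before the saffron task, so this ordering violates it.

No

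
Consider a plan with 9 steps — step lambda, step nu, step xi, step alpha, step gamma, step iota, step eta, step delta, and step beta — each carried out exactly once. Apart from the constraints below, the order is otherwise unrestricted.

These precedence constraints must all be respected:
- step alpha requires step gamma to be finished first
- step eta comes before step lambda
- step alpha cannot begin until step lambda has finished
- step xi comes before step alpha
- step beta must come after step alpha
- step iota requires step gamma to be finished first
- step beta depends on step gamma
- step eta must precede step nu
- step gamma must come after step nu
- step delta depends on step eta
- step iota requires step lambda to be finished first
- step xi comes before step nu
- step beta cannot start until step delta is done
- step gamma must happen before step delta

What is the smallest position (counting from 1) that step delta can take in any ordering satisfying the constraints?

5

Every step that must precede step delta has to come before it. Tracing all chains that end at step delta, those steps are: step nu, step xi, step gamma, step eta — 4 in total.
So at minimum 4 steps come before step delta, putting step delta no earlier than position 5. That position is achievable by scheduling exactly those predecessors first.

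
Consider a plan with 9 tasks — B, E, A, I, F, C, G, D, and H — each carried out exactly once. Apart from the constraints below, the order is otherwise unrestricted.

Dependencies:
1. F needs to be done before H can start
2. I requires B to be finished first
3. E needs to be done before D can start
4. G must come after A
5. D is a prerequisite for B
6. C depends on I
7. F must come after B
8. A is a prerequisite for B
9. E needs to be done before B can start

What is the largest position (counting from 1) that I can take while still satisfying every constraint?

Following the constraints forward from I, its only required successor is C.
With 1 mandatory successor out of 9 tasks total, the latest slot for I is 9−1 = 8, and it's reachable by doing all non-successors before I.

8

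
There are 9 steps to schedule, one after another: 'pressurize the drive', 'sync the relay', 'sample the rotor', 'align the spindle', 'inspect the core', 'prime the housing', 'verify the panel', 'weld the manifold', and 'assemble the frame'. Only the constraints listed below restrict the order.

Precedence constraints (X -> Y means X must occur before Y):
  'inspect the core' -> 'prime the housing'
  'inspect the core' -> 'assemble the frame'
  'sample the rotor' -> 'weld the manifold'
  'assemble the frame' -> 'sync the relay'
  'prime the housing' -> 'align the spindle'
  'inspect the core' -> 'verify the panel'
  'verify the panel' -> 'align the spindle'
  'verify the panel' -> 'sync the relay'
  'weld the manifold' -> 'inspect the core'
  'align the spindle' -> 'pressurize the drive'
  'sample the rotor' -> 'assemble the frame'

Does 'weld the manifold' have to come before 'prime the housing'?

Yes

Tracing the constraints gives a chain: 'weld the manifold' → 'inspect the core' → 'prime the housing'.
Hence 'weld the manifold' necessarily comes before 'prime the housing'.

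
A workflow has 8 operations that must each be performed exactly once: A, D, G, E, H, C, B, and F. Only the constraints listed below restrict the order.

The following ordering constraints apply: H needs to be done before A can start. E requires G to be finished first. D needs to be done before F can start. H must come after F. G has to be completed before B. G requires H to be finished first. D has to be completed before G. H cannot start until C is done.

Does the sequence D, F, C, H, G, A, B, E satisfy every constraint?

Yes

Checking each listed constraint against this order: for instance, D is in position 1 and G in position 5, so that constraint holds — and the remaining constraints check out the same way.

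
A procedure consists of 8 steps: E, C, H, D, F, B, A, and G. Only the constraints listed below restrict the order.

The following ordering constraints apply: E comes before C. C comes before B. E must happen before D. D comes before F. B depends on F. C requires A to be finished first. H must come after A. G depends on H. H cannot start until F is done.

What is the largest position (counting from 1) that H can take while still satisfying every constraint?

7

Following the constraints forward from H, its only required successor is G.
With 1 mandatory successor out of 8 steps total, the latest slot for H is 8−1 = 7, and it's reachable by doing all non-successors before H.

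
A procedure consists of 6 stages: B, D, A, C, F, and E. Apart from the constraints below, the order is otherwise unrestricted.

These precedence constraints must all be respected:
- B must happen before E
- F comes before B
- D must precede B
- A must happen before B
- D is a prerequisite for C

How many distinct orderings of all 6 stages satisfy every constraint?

24

3 stages have no prerequisites (D, A, F), so any of them could come first.
Enumerating by repeatedly choosing an available stage (one whose prerequisites are all placed) gives 24 distinct complete orderings.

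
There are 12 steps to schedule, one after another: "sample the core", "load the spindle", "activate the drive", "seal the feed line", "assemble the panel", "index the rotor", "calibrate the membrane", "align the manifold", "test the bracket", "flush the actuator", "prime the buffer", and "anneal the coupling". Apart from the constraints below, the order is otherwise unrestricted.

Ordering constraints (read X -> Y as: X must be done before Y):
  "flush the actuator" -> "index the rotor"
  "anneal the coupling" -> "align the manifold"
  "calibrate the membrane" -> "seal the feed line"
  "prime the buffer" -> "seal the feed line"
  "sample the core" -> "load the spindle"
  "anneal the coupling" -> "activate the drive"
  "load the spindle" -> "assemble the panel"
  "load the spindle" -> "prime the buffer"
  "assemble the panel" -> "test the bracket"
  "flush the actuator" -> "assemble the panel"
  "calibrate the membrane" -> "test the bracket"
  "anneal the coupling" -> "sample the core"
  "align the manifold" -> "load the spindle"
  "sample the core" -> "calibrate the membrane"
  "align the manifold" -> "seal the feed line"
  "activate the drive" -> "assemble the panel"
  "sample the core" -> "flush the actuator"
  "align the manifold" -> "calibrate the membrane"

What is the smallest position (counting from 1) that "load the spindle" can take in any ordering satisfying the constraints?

4

Working backwards through the constraints from "load the spindle", its full set of required predecessors is "sample the core", "align the manifold", "anneal the coupling" — 3 of them.
With 3 mandatory predecessors, the earliest "load the spindle" can sit is position 3+1 = 4, and placing just those 3 first achieves it.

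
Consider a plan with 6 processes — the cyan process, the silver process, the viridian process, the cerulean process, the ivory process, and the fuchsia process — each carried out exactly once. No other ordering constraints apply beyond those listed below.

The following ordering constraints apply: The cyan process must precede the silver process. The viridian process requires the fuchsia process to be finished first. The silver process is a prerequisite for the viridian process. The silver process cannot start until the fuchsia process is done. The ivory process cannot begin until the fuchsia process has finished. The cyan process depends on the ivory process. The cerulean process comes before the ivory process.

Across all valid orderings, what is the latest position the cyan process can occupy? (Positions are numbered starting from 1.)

Every process that must follow the cyan process has to come after it. Tracing all chains starting from the cyan process, those processes are: the silver process, the viridian process — 2 in total.
With 2 mandatory successors out of 6 processes total, the latest slot for the cyan process is 6−2 = 4, and it's reachable by doing all non-successors before the cyan process.

4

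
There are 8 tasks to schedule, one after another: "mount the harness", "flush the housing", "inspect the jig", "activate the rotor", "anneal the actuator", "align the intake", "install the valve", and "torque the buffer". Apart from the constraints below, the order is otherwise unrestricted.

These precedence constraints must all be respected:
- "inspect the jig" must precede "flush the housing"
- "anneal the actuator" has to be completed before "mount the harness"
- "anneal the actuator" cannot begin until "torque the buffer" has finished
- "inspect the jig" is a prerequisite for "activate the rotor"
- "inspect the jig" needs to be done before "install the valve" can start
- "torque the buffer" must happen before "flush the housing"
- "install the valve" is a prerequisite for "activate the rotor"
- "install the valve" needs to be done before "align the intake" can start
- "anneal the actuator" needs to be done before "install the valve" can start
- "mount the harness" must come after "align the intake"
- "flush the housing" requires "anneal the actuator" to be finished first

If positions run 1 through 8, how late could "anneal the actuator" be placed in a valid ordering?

Every task that must follow "anneal the actuator" has to come after it. Tracing all chains starting from "anneal the actuator", those tasks are: "mount the harness", "flush the housing", "activate the rotor", "align the intake", "install the valve" — 5 in total.
With 5 mandatory successors out of 8 tasks total, the latest slot for "anneal the actuator" is 8−5 = 3, and it's reachable by doing all non-successors before "anneal the actuator".

3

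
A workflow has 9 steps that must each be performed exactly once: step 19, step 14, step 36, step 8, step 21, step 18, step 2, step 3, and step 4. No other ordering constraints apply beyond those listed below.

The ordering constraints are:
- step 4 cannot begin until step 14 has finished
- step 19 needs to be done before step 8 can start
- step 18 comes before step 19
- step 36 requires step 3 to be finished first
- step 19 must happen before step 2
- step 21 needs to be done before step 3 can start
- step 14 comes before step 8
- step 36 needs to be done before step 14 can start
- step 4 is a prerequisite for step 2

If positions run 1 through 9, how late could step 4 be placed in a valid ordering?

8

Following the constraints forward from step 4, its only required successor is step 2.
With 1 mandatory successor out of 9 steps total, the latest slot for step 4 is 9−1 = 8, and it's reachable by doing all non-successors before step 4.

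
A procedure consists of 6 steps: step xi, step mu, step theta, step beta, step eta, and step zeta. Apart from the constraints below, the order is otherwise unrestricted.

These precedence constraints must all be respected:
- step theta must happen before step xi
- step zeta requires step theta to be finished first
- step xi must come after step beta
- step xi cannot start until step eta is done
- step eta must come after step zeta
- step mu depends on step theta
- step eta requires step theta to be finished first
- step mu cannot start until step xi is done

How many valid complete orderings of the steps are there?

2 steps have no prerequisites (step theta, step beta), so any of them could come first.
Enumerating by repeatedly choosing an available step (one whose prerequisites are all placed) gives 4 distinct complete orderings.

4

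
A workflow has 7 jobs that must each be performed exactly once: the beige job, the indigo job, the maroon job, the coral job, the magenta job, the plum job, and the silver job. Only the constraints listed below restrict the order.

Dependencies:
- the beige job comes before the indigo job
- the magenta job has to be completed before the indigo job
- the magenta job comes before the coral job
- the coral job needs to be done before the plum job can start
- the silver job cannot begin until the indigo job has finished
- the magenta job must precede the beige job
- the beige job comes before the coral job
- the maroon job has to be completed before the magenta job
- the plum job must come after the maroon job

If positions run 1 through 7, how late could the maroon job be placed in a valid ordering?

1

Every job that must follow the maroon job has to come after it. Tracing all chains starting from the maroon job, those jobs are: the beige job, the indigo job, the coral job, the magenta job, the plum job, the silver job — 6 in total.
So at least 6 jobs follow the maroon job, putting the maroon job no later than position 1. That position is achievable by scheduling everything else first.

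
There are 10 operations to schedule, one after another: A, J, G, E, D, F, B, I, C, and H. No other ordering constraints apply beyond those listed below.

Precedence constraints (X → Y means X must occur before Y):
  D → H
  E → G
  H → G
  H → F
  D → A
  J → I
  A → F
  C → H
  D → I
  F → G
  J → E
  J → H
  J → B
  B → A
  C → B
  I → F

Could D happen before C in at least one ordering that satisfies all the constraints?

Yes

No chain of constraints runs from C to D, so C is not required to come first.
So a valid ordering placing D earlier than C exists.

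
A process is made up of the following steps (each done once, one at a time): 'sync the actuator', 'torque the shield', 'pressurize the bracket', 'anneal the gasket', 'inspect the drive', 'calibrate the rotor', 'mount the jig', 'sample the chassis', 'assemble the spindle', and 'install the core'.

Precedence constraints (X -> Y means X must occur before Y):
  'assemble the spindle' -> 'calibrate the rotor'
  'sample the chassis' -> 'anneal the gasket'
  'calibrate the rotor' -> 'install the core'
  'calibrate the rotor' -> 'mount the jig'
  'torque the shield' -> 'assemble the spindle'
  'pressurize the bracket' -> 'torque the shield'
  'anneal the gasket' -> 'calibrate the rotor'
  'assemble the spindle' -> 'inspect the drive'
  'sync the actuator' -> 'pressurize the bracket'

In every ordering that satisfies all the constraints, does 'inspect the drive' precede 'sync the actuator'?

In fact the dependencies run the other way: 'sync the actuator' → 'pressurize the bracket' → 'torque the shield' → 'assemble the spindle' → 'inspect the drive'.
So 'inspect the drive' never precedes 'sync the actuator'.

No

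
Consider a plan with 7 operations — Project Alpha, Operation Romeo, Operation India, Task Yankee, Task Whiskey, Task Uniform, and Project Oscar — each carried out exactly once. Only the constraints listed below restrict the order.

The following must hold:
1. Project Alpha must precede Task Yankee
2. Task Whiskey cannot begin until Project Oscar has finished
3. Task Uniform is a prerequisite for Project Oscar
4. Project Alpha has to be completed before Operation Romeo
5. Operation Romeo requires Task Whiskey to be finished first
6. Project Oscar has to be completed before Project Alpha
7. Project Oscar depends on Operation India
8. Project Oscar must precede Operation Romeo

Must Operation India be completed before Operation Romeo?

Chaining the stated constraints: Operation India → Project Oscar → Operation Romeo.
So Operation India must precede Operation Romeo in any valid ordering.

Yes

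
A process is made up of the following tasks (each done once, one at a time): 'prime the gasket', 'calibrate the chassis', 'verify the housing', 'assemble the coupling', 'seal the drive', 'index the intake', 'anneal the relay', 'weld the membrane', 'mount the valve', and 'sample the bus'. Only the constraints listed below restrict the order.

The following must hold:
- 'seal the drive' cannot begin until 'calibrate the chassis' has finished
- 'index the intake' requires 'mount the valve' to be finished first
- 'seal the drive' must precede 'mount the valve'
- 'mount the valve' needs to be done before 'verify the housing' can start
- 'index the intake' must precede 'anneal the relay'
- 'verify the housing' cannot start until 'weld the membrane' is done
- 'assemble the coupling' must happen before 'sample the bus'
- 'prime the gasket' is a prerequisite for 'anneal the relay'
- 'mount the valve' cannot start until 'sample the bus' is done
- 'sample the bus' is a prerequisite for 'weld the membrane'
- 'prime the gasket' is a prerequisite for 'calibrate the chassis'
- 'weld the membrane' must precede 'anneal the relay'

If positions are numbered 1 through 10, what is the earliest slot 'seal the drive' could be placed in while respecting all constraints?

3

The tasks that are forced before 'seal the drive', directly or transitively, are 'prime the gasket', 'calibrate the chassis'. That's 2 tasks.
So at minimum 2 tasks come before 'seal the drive', putting 'seal the drive' no earlier than position 3. That position is achievable by scheduling exactly those predecessors first.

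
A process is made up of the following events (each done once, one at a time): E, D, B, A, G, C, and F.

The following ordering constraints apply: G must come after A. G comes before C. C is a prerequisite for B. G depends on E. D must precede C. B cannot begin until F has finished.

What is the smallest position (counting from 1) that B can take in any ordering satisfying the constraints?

7

Every event that must precede B has to come before it. Tracing all chains that end at B, those events are: E, D, A, G, C, F — 6 in total.
With 6 mandatory predecessors, the earliest B can sit is position 6+1 = 7, and placing just those 6 first achieves it.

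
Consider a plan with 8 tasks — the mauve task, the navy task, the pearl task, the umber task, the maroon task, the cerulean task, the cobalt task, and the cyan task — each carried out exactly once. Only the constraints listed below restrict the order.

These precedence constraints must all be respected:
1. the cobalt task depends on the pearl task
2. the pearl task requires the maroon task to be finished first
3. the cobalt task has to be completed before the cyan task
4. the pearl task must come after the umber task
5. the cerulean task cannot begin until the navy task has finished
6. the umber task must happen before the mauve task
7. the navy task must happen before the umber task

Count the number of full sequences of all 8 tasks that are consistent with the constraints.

The tasks with no prerequisites are the navy task, the maroon task; any of them can be placed first.
Counting all ways to extend the partial order to a total order gives 87.

87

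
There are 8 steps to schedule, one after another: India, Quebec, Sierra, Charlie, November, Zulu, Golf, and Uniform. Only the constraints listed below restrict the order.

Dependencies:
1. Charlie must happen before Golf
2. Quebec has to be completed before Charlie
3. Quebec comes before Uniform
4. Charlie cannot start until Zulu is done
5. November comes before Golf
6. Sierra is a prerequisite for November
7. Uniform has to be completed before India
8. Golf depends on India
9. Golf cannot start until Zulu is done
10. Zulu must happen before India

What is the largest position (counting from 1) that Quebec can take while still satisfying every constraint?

The steps that are forced after Quebec, directly or by a chain of constraints, are India, Charlie, Golf, Uniform. That's 4 steps.
So at least 4 steps follow Quebec, putting Quebec no later than position 4. That position is achievable by scheduling everything else first.

4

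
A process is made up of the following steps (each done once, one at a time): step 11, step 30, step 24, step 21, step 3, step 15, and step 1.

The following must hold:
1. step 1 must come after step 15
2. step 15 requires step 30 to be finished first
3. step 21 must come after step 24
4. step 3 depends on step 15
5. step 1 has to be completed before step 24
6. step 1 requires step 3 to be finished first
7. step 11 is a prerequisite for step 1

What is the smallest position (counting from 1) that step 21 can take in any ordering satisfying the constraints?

Every step that must precede step 21 has to come before it. Tracing all chains that end at step 21, those steps are: step 11, step 30, step 24, step 3, step 15, step 1 — 6 in total.
So at minimum 6 steps come before step 21, putting step 21 no earlier than position 7. That position is achievable by scheduling exactly those predecessors first.

7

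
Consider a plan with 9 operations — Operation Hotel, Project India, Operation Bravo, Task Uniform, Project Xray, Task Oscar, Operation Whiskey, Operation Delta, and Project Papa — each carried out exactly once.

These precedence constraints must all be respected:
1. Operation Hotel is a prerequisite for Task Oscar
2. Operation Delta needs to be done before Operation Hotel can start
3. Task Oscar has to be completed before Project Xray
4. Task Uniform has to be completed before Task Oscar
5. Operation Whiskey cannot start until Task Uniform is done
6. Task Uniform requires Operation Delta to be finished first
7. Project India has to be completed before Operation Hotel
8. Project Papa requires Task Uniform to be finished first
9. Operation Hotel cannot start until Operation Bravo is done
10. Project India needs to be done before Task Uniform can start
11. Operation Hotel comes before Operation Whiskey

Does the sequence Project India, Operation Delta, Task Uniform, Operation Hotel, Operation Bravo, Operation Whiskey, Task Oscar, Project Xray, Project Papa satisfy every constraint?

Here Operation Bravo comes after Operation Hotel.
But one of the constraints requires Operation Bravo before Operation Hotel, so this ordering violates it.

No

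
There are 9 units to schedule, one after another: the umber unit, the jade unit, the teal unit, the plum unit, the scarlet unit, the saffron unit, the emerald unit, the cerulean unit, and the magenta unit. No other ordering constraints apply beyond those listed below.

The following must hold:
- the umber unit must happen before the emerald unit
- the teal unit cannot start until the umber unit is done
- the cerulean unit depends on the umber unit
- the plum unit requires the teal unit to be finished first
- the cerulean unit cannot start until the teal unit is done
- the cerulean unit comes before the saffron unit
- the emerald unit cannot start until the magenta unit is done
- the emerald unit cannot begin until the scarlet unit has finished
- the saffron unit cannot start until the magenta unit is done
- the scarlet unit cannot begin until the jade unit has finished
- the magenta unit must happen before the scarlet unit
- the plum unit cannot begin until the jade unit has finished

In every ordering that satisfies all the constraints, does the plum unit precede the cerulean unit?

No

No chain of constraints connects the plum unit to the cerulean unit in either direction.
There exist valid orderings with the cerulean unit before the plum unit, so the plum unit is not required to come first.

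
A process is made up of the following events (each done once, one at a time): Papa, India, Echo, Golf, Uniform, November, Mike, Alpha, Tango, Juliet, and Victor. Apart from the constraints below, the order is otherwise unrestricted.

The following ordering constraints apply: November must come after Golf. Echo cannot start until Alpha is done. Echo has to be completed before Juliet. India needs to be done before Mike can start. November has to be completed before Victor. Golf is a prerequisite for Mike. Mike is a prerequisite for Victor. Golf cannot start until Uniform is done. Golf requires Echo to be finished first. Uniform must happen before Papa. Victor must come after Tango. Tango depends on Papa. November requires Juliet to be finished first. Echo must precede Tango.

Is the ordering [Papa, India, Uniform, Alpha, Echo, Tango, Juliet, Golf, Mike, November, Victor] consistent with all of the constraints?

No

Here Uniform comes after Papa.
That contradicts the constraint that Uniform must precede Papa.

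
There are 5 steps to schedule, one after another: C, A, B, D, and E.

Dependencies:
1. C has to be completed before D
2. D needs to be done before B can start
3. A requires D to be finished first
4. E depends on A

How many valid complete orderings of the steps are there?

Only C has no prerequisites, so it must go first.
Counting all ways to extend the partial order to a total order gives 3.

3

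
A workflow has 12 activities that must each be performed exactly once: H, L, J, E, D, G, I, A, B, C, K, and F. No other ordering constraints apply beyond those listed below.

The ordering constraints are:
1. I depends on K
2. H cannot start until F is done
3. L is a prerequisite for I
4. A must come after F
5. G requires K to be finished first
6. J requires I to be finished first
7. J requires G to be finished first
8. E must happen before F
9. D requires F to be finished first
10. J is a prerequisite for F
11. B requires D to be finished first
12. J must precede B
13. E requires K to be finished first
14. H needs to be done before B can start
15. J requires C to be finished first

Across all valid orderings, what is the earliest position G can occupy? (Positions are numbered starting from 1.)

Working backwards through the constraints from G, its only required predecessor is K.
With 1 mandatory predecessor, the earliest G can sit is position 1+1 = 2, and placing just that one first achieves it.

2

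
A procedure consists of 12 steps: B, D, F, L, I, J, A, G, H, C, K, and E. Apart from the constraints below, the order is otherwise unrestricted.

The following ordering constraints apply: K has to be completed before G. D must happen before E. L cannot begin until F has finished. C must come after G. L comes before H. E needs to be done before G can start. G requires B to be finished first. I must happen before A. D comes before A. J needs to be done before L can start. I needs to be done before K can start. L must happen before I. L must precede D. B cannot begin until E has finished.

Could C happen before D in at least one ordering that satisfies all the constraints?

No

Following D → E → G → C, D must precede C in every valid ordering.
So no valid ordering can have C before D.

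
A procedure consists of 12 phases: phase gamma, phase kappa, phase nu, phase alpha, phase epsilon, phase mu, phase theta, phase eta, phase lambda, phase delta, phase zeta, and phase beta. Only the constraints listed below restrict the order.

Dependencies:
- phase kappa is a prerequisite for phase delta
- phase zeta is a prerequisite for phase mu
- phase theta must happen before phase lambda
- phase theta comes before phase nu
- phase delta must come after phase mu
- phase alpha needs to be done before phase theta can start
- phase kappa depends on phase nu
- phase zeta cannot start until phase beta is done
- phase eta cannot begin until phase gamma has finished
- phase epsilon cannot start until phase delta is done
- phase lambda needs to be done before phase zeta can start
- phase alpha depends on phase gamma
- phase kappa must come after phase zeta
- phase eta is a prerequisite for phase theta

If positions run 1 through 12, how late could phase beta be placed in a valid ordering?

Every phase that must follow phase beta has to come after it. Tracing all chains starting from phase beta, those phases are: phase kappa, phase epsilon, phase mu, phase delta, phase zeta — 5 in total.
With 5 mandatory successors out of 12 phases total, the latest slot for phase beta is 12−5 = 7, and it's reachable by doing all non-successors before phase beta.

7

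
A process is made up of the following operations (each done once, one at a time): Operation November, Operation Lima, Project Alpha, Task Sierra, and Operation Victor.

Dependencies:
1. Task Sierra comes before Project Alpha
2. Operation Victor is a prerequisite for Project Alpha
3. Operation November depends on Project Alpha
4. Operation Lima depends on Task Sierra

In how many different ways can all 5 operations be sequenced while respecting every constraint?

2 operations have no prerequisites (Task Sierra, Operation Victor), so any of them could come first.
Systematically extending each partial ordering one operation at a time and counting, there are 7 complete orderings.

7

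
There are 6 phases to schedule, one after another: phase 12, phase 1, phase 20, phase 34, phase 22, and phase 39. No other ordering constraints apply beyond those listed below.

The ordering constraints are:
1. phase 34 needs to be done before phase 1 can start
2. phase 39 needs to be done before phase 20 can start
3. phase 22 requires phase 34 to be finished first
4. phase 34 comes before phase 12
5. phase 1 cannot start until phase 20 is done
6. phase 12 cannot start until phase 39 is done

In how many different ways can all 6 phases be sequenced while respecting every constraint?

2 phases have no prerequisites (phase 34, phase 39), so any of them could come first.
Counting all ways to extend the partial order to a total order gives 33.

33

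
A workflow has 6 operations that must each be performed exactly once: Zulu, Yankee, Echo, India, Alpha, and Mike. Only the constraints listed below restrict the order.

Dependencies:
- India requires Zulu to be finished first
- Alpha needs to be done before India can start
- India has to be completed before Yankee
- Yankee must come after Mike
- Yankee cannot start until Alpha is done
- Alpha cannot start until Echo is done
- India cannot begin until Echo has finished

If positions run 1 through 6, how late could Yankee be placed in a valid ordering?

Nothing depends on Yankee, so it can be the final operation, position 6.

6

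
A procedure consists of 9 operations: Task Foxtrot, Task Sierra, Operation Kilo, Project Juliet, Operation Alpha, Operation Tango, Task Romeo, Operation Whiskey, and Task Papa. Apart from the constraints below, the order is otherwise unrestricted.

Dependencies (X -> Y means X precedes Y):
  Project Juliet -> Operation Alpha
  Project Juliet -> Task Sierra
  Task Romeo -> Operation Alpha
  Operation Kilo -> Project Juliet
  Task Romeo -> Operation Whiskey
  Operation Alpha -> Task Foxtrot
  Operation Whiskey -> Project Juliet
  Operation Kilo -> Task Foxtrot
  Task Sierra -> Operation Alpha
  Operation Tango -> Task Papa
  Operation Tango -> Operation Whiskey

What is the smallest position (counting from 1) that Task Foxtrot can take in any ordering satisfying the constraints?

8

Every operation that must precede Task Foxtrot has to come before it. Tracing all chains that end at Task Foxtrot, those operations are: Task Sierra, Operation Kilo, Project Juliet, Operation Alpha, Operation Tango, Task Romeo, Operation Whiskey — 7 in total.
So at minimum 7 operations come before Task Foxtrot, putting Task Foxtrot no earlier than position 8. That position is achievable by scheduling exactly those predecessors first.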